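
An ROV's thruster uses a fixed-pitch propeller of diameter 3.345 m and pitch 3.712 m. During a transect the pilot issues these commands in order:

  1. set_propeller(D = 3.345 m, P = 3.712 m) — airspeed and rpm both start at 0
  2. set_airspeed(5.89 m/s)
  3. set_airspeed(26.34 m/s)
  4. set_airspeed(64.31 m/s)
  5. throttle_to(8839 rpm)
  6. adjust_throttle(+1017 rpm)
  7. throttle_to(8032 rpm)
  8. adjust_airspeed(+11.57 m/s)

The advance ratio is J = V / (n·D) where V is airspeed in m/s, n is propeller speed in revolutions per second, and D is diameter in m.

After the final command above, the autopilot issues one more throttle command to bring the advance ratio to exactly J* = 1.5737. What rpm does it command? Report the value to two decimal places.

set_propeller: D = 3.345 m, P = 3.712 m (p = P/D = 1.109716); state ← (V=0, rpm=0)
set_airspeed(5.89): V ← 5.89 m/s
set_airspeed(26.34): V ← 26.34 m/s
set_airspeed(64.31): V ← 64.31 m/s
throttle_to(8839): rpm ← 8839
adjust_throttle(+1017): rpm ← 8839 +1017 = 9856
throttle_to(8032): rpm ← 8032
adjust_airspeed(+11.57): V ← 64.31 +11.57 = 75.88 m/s
final state: V = 75.88 m/s, rpm = 8032 → n = rpm/60 = 133.866667 rev/s
target J* = 1.5737; solve J* = V/(n·D) for n: n = V/(J*·D) = 75.88/(1.5737 × 3.345) = 14.414821 rev/s
rpm = 60·n = 864.889263

rpm = 864.89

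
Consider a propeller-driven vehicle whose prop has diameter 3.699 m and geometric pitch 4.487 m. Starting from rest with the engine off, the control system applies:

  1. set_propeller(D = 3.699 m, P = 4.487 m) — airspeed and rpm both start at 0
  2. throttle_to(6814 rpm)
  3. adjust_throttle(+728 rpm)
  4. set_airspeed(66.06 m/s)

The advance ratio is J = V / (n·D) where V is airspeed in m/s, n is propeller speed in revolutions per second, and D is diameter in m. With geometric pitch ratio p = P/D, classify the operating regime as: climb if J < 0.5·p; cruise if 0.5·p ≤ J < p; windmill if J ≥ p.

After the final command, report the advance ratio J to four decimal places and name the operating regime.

J = 0.1421, regime = climb

set_propeller: D = 3.699 m, P = 4.487 m (p = P/D = 1.213031); state ← (V=0, rpm=0)
throttle_to(6814): rpm ← 6814
adjust_throttle(+728): rpm ← 6814 +728 = 7542
set_airspeed(66.06): V ← 66.06 m/s
final state: V = 66.06 m/s, rpm = 7542 → n = rpm/60 = 125.700000 rev/s
J = V / (n·D) = 66.06 / (125.700000 × 3.699) = 0.142075
regime bands: climb J<0.6065 | cruise [0.6065, 1.2130) | windmill J≥1.2130
J = 0.1421 → climb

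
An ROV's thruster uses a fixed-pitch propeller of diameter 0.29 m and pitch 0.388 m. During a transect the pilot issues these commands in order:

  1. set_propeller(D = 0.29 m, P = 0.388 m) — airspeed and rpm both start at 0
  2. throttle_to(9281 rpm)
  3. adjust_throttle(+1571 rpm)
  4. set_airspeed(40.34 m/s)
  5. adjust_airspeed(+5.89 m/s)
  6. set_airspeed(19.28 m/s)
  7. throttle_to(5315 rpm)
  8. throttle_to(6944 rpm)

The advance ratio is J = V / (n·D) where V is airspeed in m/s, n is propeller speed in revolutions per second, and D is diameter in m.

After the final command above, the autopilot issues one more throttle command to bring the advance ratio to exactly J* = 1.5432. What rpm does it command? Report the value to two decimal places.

set_propeller: D = 0.29 m, P = 0.388 m (p = P/D = 1.337931); state ← (V=0, rpm=0)
throttle_to(9281): rpm ← 9281
adjust_throttle(+1571): rpm ← 9281 +1571 = 10852
set_airspeed(40.34): V ← 40.34 m/s
adjust_airspeed(+5.89): V ← 40.34 +5.89 = 46.23 m/s
set_airspeed(19.28): V ← 19.28 m/s
throttle_to(5315): rpm ← 5315
throttle_to(6944): rpm ← 6944
final state: V = 19.28 m/s, rpm = 6944 → n = rpm/60 = 115.733333 rev/s
target J* = 1.5432; solve J* = V/(n·D) for n: n = V/(J*·D) = 19.28/(1.5432 × 0.29) = 43.081103 rev/s
rpm = 60·n = 2584.866198

rpm = 2584.87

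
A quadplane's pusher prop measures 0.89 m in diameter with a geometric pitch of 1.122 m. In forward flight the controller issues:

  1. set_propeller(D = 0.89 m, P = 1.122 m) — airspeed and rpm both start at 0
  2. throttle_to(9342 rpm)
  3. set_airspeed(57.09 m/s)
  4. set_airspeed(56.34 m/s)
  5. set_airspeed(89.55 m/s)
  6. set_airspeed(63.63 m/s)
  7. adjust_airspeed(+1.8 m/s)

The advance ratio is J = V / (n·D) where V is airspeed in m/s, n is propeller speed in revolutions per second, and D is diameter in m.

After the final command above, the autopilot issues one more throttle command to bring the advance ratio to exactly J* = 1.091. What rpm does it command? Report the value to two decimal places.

set_propeller: D = 0.89 m, P = 1.122 m (p = P/D = 1.260674); state ← (V=0, rpm=0)
throttle_to(9342): rpm ← 9342
set_airspeed(57.09): V ← 57.09 m/s
set_airspeed(56.34): V ← 56.34 m/s
set_airspeed(89.55): V ← 89.55 m/s
set_airspeed(63.63): V ← 63.63 m/s
adjust_airspeed(+1.8): V ← 63.63 +1.8 = 65.43 m/s
final state: V = 65.43 m/s, rpm = 9342 → n = rpm/60 = 155.700000 rev/s
target J* = 1.091; solve J* = V/(n·D) for n: n = V/(J*·D) = 65.43/(1.091 × 0.89) = 67.384834 rev/s
rpm = 60·n = 4043.090042

rpm = 4043.09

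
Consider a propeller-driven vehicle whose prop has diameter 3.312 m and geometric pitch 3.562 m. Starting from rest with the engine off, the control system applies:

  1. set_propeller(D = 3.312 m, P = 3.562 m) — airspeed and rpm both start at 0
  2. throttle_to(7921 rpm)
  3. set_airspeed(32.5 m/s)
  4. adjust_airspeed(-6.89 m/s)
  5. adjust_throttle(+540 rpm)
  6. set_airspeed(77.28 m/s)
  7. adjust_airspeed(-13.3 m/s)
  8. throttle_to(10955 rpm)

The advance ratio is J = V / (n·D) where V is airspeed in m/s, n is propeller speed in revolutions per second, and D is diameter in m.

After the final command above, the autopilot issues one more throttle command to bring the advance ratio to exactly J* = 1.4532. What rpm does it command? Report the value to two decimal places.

rpm = 797.59

set_propeller: D = 3.312 m, P = 3.562 m (p = P/D = 1.075483); state ← (V=0, rpm=0)
throttle_to(7921): rpm ← 7921
set_airspeed(32.5): V ← 32.5 m/s
adjust_airspeed(-6.89): V ← 32.5 -6.89 = 25.61 m/s
adjust_throttle(+540): rpm ← 7921 +540 = 8461
set_airspeed(77.28): V ← 77.28 m/s
adjust_airspeed(-13.3): V ← 77.28 -13.3 = 63.98 m/s
throttle_to(10955): rpm ← 10955
final state: V = 63.98 m/s, rpm = 10955 → n = rpm/60 = 182.583333 rev/s
target J* = 1.4532; solve J* = V/(n·D) for n: n = V/(J*·D) = 63.98/(1.4532 × 3.312) = 13.293169 rev/s
rpm = 60·n = 797.590126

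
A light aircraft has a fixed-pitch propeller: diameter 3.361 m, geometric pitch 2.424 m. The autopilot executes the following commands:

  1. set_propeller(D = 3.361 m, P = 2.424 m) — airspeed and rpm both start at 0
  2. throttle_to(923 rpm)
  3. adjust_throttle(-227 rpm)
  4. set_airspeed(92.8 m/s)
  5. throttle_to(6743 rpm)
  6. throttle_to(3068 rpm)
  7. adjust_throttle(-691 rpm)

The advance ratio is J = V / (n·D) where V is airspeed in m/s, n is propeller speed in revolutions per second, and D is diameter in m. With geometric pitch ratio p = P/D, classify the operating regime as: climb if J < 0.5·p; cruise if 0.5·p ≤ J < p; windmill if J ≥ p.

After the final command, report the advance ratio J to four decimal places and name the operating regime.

set_propeller: D = 3.361 m, P = 2.424 m (p = P/D = 0.721214); state ← (V=0, rpm=0)
throttle_to(923): rpm ← 923
adjust_throttle(-227): rpm ← 923 -227 = 696
set_airspeed(92.8): V ← 92.8 m/s
throttle_to(6743): rpm ← 6743
throttle_to(3068): rpm ← 3068
adjust_throttle(-691): rpm ← 3068 -691 = 2377
final state: V = 92.8 m/s, rpm = 2377 → n = rpm/60 = 39.616667 rev/s
J = V / (n·D) = 92.8 / (39.616667 × 3.361) = 0.696950
regime bands: climb J<0.3606 | cruise [0.3606, 0.7212) | windmill J≥0.7212
J = 0.6969 → cruise

J = 0.6969, regime = cruise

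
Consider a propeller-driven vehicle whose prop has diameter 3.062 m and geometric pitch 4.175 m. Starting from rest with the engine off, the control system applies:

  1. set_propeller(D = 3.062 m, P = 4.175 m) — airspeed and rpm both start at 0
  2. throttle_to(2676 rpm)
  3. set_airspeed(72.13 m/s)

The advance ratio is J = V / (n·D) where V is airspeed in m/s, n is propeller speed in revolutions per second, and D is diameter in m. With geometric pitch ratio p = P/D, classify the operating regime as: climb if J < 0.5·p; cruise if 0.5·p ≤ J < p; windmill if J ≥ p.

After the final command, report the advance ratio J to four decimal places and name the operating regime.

set_propeller: D = 3.062 m, P = 4.175 m (p = P/D = 1.363488); state ← (V=0, rpm=0)
throttle_to(2676): rpm ← 2676
set_airspeed(72.13): V ← 72.13 m/s
final state: V = 72.13 m/s, rpm = 2676 → n = rpm/60 = 44.600000 rev/s
J = V / (n·D) = 72.13 / (44.600000 × 3.062) = 0.528173
regime bands: climb J<0.6817 | cruise [0.6817, 1.3635) | windmill J≥1.3635
J = 0.5282 → climb

J = 0.5282, regime = climb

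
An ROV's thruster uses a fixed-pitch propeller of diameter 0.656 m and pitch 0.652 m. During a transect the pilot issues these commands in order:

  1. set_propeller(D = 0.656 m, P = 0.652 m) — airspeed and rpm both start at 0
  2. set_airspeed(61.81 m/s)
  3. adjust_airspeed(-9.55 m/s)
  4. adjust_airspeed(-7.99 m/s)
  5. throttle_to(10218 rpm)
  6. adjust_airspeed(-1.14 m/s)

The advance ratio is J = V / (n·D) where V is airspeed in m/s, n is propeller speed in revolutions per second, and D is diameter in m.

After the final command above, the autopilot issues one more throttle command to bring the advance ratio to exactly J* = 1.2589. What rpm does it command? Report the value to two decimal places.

rpm = 3133.54

set_propeller: D = 0.656 m, P = 0.652 m (p = P/D = 0.993902); state ← (V=0, rpm=0)
set_airspeed(61.81): V ← 61.81 m/s
adjust_airspeed(-9.55): V ← 61.81 -9.55 = 52.26 m/s
adjust_airspeed(-7.99): V ← 52.26 -7.99 = 44.27 m/s
throttle_to(10218): rpm ← 10218
adjust_airspeed(-1.14): V ← 44.27 -1.14 = 43.13 m/s
final state: V = 43.13 m/s, rpm = 10218 → n = rpm/60 = 170.300000 rev/s
target J* = 1.2589; solve J* = V/(n·D) for n: n = V/(J*·D) = 43.13/(1.2589 × 0.656) = 52.225714 rev/s
rpm = 60·n = 3133.542834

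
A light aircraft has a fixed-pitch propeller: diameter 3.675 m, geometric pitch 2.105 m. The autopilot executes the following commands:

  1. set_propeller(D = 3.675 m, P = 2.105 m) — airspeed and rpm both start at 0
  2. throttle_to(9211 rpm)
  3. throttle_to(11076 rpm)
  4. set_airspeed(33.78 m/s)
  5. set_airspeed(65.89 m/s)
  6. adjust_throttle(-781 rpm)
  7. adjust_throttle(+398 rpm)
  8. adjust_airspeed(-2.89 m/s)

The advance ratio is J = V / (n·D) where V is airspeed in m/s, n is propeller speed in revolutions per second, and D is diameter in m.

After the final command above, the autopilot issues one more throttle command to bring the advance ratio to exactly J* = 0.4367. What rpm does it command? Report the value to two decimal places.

rpm = 2355.33

set_propeller: D = 3.675 m, P = 2.105 m (p = P/D = 0.572789); state ← (V=0, rpm=0)
throttle_to(9211): rpm ← 9211
throttle_to(11076): rpm ← 11076
set_airspeed(33.78): V ← 33.78 m/s
set_airspeed(65.89): V ← 65.89 m/s
adjust_throttle(-781): rpm ← 11076 -781 = 10295
adjust_throttle(+398): rpm ← 10295 +398 = 10693
adjust_airspeed(-2.89): V ← 65.89 -2.89 = 63 m/s
final state: V = 63 m/s, rpm = 10693 → n = rpm/60 = 178.216667 rev/s
target J* = 0.4367; solve J* = V/(n·D) for n: n = V/(J*·D) = 63/(0.4367 × 3.675) = 39.255455 rev/s
rpm = 60·n = 2355.327292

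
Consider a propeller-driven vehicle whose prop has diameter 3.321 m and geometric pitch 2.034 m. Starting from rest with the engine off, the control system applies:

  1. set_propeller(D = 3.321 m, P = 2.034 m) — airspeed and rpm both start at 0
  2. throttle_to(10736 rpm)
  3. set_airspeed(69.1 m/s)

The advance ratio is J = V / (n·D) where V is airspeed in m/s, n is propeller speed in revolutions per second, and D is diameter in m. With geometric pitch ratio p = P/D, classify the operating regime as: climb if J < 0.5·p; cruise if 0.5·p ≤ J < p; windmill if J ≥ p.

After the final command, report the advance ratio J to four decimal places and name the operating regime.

set_propeller: D = 3.321 m, P = 2.034 m (p = P/D = 0.612466); state ← (V=0, rpm=0)
throttle_to(10736): rpm ← 10736
set_airspeed(69.1): V ← 69.1 m/s
final state: V = 69.1 m/s, rpm = 10736 → n = rpm/60 = 178.933333 rev/s
J = V / (n·D) = 69.1 / (178.933333 × 3.321) = 0.116283
regime bands: climb J<0.3062 | cruise [0.3062, 0.6125) | windmill J≥0.6125
J = 0.1163 → climb

J = 0.1163, regime = climb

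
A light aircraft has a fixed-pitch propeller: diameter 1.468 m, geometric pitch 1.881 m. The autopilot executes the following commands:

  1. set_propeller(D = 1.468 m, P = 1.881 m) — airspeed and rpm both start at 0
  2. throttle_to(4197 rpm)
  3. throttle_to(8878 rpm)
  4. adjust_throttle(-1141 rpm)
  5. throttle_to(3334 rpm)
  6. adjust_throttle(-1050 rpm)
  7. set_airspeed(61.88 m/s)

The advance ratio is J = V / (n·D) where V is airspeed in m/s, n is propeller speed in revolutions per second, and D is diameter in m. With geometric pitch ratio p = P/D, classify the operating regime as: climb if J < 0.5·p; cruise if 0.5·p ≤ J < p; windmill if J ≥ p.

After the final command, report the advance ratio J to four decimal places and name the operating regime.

J = 1.1073, regime = cruise

set_propeller: D = 1.468 m, P = 1.881 m (p = P/D = 1.281335); state ← (V=0, rpm=0)
throttle_to(4197): rpm ← 4197
throttle_to(8878): rpm ← 8878
adjust_throttle(-1141): rpm ← 8878 -1141 = 7737
throttle_to(3334): rpm ← 3334
adjust_throttle(-1050): rpm ← 3334 -1050 = 2284
set_airspeed(61.88): V ← 61.88 m/s
final state: V = 61.88 m/s, rpm = 2284 → n = rpm/60 = 38.066667 rev/s
J = V / (n·D) = 61.88 / (38.066667 × 1.468) = 1.107336
regime bands: climb J<0.6407 | cruise [0.6407, 1.2813) | windmill J≥1.2813
J = 1.1073 → cruise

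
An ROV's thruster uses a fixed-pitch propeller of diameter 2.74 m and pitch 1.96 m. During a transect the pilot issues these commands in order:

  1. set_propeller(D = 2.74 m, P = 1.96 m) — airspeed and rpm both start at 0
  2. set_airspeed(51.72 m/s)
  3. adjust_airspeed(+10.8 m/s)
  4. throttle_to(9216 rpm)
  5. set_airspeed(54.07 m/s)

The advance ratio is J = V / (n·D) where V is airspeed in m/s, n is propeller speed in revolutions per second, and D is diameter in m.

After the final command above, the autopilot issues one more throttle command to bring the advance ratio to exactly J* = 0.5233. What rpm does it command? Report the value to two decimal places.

rpm = 2262.59

set_propeller: D = 2.74 m, P = 1.96 m (p = P/D = 0.715328); state ← (V=0, rpm=0)
set_airspeed(51.72): V ← 51.72 m/s
adjust_airspeed(+10.8): V ← 51.72 +10.8 = 62.52 m/s
throttle_to(9216): rpm ← 9216
set_airspeed(54.07): V ← 54.07 m/s
final state: V = 54.07 m/s, rpm = 9216 → n = rpm/60 = 153.600000 rev/s
target J* = 0.5233; solve J* = V/(n·D) for n: n = V/(J*·D) = 54.07/(0.5233 × 2.74) = 37.709873 rev/s
rpm = 60·n = 2262.592392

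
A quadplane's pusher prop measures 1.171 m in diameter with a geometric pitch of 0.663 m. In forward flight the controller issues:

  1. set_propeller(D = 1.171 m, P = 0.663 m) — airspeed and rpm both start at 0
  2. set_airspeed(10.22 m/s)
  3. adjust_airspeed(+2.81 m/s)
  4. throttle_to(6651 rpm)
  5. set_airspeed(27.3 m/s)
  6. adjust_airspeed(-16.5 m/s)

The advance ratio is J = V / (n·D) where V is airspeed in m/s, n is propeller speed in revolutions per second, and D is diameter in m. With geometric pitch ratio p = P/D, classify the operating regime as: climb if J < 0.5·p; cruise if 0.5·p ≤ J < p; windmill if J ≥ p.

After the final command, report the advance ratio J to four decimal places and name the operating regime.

J = 0.0832, regime = climb

set_propeller: D = 1.171 m, P = 0.663 m (p = P/D = 0.566183); state ← (V=0, rpm=0)
set_airspeed(10.22): V ← 10.22 m/s
adjust_airspeed(+2.81): V ← 10.22 +2.81 = 13.03 m/s
throttle_to(6651): rpm ← 6651
set_airspeed(27.3): V ← 27.3 m/s
adjust_airspeed(-16.5): V ← 27.3 -16.5 = 10.8 m/s
final state: V = 10.8 m/s, rpm = 6651 → n = rpm/60 = 110.850000 rev/s
J = V / (n·D) = 10.8 / (110.850000 × 1.171) = 0.083202
regime bands: climb J<0.2831 | cruise [0.2831, 0.5662) | windmill J≥0.5662
J = 0.0832 → climb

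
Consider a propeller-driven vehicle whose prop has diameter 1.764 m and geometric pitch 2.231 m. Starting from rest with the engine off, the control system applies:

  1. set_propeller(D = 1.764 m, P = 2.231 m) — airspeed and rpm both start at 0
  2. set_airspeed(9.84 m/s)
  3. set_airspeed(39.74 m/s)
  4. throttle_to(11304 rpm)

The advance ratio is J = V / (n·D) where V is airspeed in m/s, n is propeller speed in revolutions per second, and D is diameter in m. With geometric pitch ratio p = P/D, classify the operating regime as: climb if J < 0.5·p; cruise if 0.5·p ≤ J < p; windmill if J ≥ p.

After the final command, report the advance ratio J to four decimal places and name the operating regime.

J = 0.1196, regime = climb

set_propeller: D = 1.764 m, P = 2.231 m (p = P/D = 1.264739); state ← (V=0, rpm=0)
set_airspeed(9.84): V ← 9.84 m/s
set_airspeed(39.74): V ← 39.74 m/s
throttle_to(11304): rpm ← 11304
final state: V = 39.74 m/s, rpm = 11304 → n = rpm/60 = 188.400000 rev/s
J = V / (n·D) = 39.74 / (188.400000 × 1.764) = 0.119577
regime bands: climb J<0.6324 | cruise [0.6324, 1.2647) | windmill J≥1.2647
J = 0.1196 → climb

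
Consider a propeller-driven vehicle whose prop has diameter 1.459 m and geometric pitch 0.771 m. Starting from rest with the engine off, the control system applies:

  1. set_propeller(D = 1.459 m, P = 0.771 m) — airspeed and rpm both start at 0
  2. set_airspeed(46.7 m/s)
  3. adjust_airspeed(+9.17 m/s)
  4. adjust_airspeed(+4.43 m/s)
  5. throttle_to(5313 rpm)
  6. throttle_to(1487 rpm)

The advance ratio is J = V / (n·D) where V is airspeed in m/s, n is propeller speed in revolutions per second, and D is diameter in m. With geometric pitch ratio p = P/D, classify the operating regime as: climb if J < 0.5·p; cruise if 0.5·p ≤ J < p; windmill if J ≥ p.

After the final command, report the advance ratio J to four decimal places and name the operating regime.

set_propeller: D = 1.459 m, P = 0.771 m (p = P/D = 0.528444); state ← (V=0, rpm=0)
set_airspeed(46.7): V ← 46.7 m/s
adjust_airspeed(+9.17): V ← 46.7 +9.17 = 55.87 m/s
adjust_airspeed(+4.43): V ← 55.87 +4.43 = 60.3 m/s
throttle_to(5313): rpm ← 5313
throttle_to(1487): rpm ← 1487
final state: V = 60.3 m/s, rpm = 1487 → n = rpm/60 = 24.783333 rev/s
J = V / (n·D) = 60.3 / (24.783333 × 1.459) = 1.667640
regime bands: climb J<0.2642 | cruise [0.2642, 0.5284) | windmill J≥0.5284
J = 1.6676 → windmill

J = 1.6676, regime = windmill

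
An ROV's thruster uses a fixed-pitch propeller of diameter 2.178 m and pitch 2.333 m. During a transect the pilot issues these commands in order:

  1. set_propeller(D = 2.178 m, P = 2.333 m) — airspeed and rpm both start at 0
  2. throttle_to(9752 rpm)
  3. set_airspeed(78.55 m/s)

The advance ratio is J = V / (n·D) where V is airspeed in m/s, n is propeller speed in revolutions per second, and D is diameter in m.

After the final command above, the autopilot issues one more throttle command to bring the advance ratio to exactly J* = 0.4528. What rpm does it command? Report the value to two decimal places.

set_propeller: D = 2.178 m, P = 2.333 m (p = P/D = 1.071166); state ← (V=0, rpm=0)
throttle_to(9752): rpm ← 9752
set_airspeed(78.55): V ← 78.55 m/s
final state: V = 78.55 m/s, rpm = 9752 → n = rpm/60 = 162.533333 rev/s
target J* = 0.4528; solve J* = V/(n·D) for n: n = V/(J*·D) = 78.55/(0.4528 × 2.178) = 79.649288 rev/s
rpm = 60·n = 4778.957256

rpm = 4778.96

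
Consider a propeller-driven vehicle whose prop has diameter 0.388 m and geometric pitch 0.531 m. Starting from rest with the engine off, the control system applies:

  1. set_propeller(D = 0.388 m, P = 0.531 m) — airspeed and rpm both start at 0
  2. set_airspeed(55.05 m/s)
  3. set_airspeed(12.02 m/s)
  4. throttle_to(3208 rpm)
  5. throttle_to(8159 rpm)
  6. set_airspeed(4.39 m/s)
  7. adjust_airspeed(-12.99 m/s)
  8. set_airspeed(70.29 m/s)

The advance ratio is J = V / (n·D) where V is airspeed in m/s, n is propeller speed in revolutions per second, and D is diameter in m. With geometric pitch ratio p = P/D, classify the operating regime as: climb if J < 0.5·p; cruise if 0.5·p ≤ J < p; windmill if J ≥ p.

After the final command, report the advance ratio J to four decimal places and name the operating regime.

set_propeller: D = 0.388 m, P = 0.531 m (p = P/D = 1.368557); state ← (V=0, rpm=0)
set_airspeed(55.05): V ← 55.05 m/s
set_airspeed(12.02): V ← 12.02 m/s
throttle_to(3208): rpm ← 3208
throttle_to(8159): rpm ← 8159
set_airspeed(4.39): V ← 4.39 m/s
adjust_airspeed(-12.99): V ← 4.39 -12.99 = -8.6 m/s
set_airspeed(70.29): V ← 70.29 m/s
final state: V = 70.29 m/s, rpm = 8159 → n = rpm/60 = 135.983333 rev/s
J = V / (n·D) = 70.29 / (135.983333 × 0.388) = 1.332221
regime bands: climb J<0.6843 | cruise [0.6843, 1.3686) | windmill J≥1.3686
J = 1.3322 → cruise

J = 1.3322, regime = cruise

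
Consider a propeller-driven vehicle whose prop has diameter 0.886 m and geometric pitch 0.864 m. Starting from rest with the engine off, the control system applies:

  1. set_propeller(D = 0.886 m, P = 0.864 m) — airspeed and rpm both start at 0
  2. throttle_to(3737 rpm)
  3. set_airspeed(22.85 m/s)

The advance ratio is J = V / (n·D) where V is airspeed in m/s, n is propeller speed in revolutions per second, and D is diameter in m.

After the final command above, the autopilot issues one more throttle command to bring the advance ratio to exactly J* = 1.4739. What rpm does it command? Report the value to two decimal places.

set_propeller: D = 0.886 m, P = 0.864 m (p = P/D = 0.975169); state ← (V=0, rpm=0)
throttle_to(3737): rpm ← 3737
set_airspeed(22.85): V ← 22.85 m/s
final state: V = 22.85 m/s, rpm = 3737 → n = rpm/60 = 62.283333 rev/s
target J* = 1.4739; solve J* = V/(n·D) for n: n = V/(J*·D) = 22.85/(1.4739 × 0.886) = 17.497841 rev/s
rpm = 60·n = 1049.870455

rpm = 1049.87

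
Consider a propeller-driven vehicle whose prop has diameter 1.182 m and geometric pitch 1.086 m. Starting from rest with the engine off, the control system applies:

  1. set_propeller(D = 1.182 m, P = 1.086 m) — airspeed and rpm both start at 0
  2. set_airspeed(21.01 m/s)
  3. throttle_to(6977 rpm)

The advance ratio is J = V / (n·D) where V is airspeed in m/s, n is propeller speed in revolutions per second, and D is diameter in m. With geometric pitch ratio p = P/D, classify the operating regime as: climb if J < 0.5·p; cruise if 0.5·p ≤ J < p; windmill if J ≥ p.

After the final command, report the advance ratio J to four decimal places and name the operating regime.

J = 0.1529, regime = climb

set_propeller: D = 1.182 m, P = 1.086 m (p = P/D = 0.918782); state ← (V=0, rpm=0)
set_airspeed(21.01): V ← 21.01 m/s
throttle_to(6977): rpm ← 6977
final state: V = 21.01 m/s, rpm = 6977 → n = rpm/60 = 116.283333 rev/s
J = V / (n·D) = 21.01 / (116.283333 × 1.182) = 0.152859
regime bands: climb J<0.4594 | cruise [0.4594, 0.9188) | windmill J≥0.9188
J = 0.1529 → climb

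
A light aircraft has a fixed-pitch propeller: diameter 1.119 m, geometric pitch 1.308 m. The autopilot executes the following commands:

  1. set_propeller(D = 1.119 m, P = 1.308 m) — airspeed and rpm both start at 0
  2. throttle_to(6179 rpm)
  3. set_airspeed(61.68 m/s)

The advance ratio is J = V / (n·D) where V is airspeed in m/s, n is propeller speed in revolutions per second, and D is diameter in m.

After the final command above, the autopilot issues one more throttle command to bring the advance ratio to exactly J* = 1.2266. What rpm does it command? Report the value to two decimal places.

rpm = 2696.26

set_propeller: D = 1.119 m, P = 1.308 m (p = P/D = 1.168901); state ← (V=0, rpm=0)
throttle_to(6179): rpm ← 6179
set_airspeed(61.68): V ← 61.68 m/s
final state: V = 61.68 m/s, rpm = 6179 → n = rpm/60 = 102.983333 rev/s
target J* = 1.2266; solve J* = V/(n·D) for n: n = V/(J*·D) = 61.68/(1.2266 × 1.119) = 44.937749 rev/s
rpm = 60·n = 2696.264965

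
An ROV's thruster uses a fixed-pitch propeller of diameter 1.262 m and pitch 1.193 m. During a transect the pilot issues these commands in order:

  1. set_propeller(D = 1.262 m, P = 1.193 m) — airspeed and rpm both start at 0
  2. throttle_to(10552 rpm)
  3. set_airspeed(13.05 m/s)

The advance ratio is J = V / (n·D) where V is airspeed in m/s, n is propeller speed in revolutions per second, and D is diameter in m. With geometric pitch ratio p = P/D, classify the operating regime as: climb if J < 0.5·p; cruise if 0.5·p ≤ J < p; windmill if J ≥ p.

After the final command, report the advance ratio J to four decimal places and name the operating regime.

set_propeller: D = 1.262 m, P = 1.193 m (p = P/D = 0.945325); state ← (V=0, rpm=0)
throttle_to(10552): rpm ← 10552
set_airspeed(13.05): V ← 13.05 m/s
final state: V = 13.05 m/s, rpm = 10552 → n = rpm/60 = 175.866667 rev/s
J = V / (n·D) = 13.05 / (175.866667 × 1.262) = 0.058799
regime bands: climb J<0.4727 | cruise [0.4727, 0.9453) | windmill J≥0.9453
J = 0.0588 → climb

J = 0.0588, regime = climb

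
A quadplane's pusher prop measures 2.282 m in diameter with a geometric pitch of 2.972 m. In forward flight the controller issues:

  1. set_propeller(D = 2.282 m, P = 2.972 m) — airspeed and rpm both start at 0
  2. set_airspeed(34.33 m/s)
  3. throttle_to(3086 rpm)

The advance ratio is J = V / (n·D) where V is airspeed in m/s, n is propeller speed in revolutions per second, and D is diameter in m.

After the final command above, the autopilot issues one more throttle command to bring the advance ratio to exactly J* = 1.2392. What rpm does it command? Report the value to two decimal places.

set_propeller: D = 2.282 m, P = 2.972 m (p = P/D = 1.302366); state ← (V=0, rpm=0)
set_airspeed(34.33): V ← 34.33 m/s
throttle_to(3086): rpm ← 3086
final state: V = 34.33 m/s, rpm = 3086 → n = rpm/60 = 51.433333 rev/s
target J* = 1.2392; solve J* = V/(n·D) for n: n = V/(J*·D) = 34.33/(1.2392 × 2.282) = 12.139946 rev/s
rpm = 60·n = 728.396766

rpm = 728.40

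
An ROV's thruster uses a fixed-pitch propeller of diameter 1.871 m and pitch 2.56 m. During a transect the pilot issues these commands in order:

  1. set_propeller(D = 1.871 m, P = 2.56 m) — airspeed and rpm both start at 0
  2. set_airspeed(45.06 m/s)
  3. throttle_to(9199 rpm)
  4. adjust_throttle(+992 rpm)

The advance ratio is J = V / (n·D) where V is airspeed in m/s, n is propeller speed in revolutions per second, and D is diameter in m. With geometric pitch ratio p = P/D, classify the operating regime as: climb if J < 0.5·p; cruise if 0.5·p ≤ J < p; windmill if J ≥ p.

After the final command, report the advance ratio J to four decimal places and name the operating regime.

J = 0.1418, regime = climb

set_propeller: D = 1.871 m, P = 2.56 m (p = P/D = 1.368252); state ← (V=0, rpm=0)
set_airspeed(45.06): V ← 45.06 m/s
throttle_to(9199): rpm ← 9199
adjust_throttle(+992): rpm ← 9199 +992 = 10191
final state: V = 45.06 m/s, rpm = 10191 → n = rpm/60 = 169.850000 rev/s
J = V / (n·D) = 45.06 / (169.850000 × 1.871) = 0.141792
regime bands: climb J<0.6841 | cruise [0.6841, 1.3683) | windmill J≥1.3683
J = 0.1418 → climb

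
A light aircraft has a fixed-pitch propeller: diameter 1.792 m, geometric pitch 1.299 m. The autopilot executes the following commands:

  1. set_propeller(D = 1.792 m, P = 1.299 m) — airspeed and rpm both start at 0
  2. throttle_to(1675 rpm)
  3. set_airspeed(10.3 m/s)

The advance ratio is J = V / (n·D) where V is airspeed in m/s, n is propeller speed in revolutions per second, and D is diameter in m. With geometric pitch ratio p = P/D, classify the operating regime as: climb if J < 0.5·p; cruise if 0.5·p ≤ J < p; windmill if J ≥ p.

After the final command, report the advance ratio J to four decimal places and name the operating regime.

J = 0.2059, regime = climb

set_propeller: D = 1.792 m, P = 1.299 m (p = P/D = 0.724888); state ← (V=0, rpm=0)
throttle_to(1675): rpm ← 1675
set_airspeed(10.3): V ← 10.3 m/s
final state: V = 10.3 m/s, rpm = 1675 → n = rpm/60 = 27.916667 rev/s
J = V / (n·D) = 10.3 / (27.916667 × 1.792) = 0.205890
regime bands: climb J<0.3624 | cruise [0.3624, 0.7249) | windmill J≥0.7249
J = 0.2059 → climb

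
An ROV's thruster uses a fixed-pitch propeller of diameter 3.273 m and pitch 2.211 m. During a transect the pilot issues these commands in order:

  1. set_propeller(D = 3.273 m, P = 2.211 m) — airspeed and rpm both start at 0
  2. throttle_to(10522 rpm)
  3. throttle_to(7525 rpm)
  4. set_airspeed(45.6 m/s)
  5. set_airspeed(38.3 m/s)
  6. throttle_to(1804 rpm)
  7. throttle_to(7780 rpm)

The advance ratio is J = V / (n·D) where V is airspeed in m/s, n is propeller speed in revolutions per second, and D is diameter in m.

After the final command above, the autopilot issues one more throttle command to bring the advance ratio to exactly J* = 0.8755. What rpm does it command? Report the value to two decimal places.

set_propeller: D = 3.273 m, P = 2.211 m (p = P/D = 0.675527); state ← (V=0, rpm=0)
throttle_to(10522): rpm ← 10522
throttle_to(7525): rpm ← 7525
set_airspeed(45.6): V ← 45.6 m/s
set_airspeed(38.3): V ← 38.3 m/s
throttle_to(1804): rpm ← 1804
throttle_to(7780): rpm ← 7780
final state: V = 38.3 m/s, rpm = 7780 → n = rpm/60 = 129.666667 rev/s
target J* = 0.8755; solve J* = V/(n·D) for n: n = V/(J*·D) = 38.3/(0.8755 × 3.273) = 13.365851 rev/s
rpm = 60·n = 801.951065

rpm = 801.95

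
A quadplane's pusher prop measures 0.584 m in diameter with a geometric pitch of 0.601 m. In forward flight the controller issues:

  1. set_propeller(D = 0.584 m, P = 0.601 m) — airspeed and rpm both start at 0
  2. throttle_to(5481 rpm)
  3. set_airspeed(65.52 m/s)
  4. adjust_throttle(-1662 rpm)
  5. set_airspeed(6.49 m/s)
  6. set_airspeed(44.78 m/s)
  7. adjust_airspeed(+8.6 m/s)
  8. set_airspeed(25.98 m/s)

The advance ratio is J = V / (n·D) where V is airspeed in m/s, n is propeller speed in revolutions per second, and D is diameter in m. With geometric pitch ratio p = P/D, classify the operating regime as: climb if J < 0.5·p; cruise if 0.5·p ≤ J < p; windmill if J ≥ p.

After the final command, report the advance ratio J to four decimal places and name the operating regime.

set_propeller: D = 0.584 m, P = 0.601 m (p = P/D = 1.029110); state ← (V=0, rpm=0)
throttle_to(5481): rpm ← 5481
set_airspeed(65.52): V ← 65.52 m/s
adjust_throttle(-1662): rpm ← 5481 -1662 = 3819
set_airspeed(6.49): V ← 6.49 m/s
set_airspeed(44.78): V ← 44.78 m/s
adjust_airspeed(+8.6): V ← 44.78 +8.6 = 53.38 m/s
set_airspeed(25.98): V ← 25.98 m/s
final state: V = 25.98 m/s, rpm = 3819 → n = rpm/60 = 63.650000 rev/s
J = V / (n·D) = 25.98 / (63.650000 × 0.584) = 0.698921
regime bands: climb J<0.5146 | cruise [0.5146, 1.0291) | windmill J≥1.0291
J = 0.6989 → cruise

J = 0.6989, regime = cruise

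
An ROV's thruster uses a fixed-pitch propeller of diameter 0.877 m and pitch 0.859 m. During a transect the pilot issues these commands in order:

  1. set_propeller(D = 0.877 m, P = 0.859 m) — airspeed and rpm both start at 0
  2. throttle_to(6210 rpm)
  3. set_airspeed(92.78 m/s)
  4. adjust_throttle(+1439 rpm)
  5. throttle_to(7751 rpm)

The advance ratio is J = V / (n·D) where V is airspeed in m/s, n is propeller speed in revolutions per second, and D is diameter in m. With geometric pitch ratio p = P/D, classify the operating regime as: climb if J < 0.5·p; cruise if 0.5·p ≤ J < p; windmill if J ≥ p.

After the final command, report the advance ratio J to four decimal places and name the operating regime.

set_propeller: D = 0.877 m, P = 0.859 m (p = P/D = 0.979475); state ← (V=0, rpm=0)
throttle_to(6210): rpm ← 6210
set_airspeed(92.78): V ← 92.78 m/s
adjust_throttle(+1439): rpm ← 6210 +1439 = 7649
throttle_to(7751): rpm ← 7751
final state: V = 92.78 m/s, rpm = 7751 → n = rpm/60 = 129.183333 rev/s
J = V / (n·D) = 92.78 / (129.183333 × 0.877) = 0.818933
regime bands: climb J<0.4897 | cruise [0.4897, 0.9795) | windmill J≥0.9795
J = 0.8189 → cruise

J = 0.8189, regime = cruise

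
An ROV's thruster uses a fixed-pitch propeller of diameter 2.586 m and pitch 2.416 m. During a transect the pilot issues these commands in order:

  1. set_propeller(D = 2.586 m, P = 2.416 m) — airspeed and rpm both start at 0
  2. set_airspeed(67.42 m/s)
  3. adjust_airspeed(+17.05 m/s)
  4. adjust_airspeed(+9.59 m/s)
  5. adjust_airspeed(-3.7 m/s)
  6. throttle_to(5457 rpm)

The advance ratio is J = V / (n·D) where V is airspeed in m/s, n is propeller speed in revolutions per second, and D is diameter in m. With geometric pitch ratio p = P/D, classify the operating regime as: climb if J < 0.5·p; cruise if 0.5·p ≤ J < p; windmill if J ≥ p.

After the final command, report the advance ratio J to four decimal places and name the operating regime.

J = 0.3842, regime = climb

set_propeller: D = 2.586 m, P = 2.416 m (p = P/D = 0.934261); state ← (V=0, rpm=0)
set_airspeed(67.42): V ← 67.42 m/s
adjust_airspeed(+17.05): V ← 67.42 +17.05 = 84.47 m/s
adjust_airspeed(+9.59): V ← 84.47 +9.59 = 94.06 m/s
adjust_airspeed(-3.7): V ← 94.06 -3.7 = 90.36 m/s
throttle_to(5457): rpm ← 5457
final state: V = 90.36 m/s, rpm = 5457 → n = rpm/60 = 90.950000 rev/s
J = V / (n·D) = 90.36 / (90.950000 × 2.586) = 0.384189
regime bands: climb J<0.4671 | cruise [0.4671, 0.9343) | windmill J≥0.9343
J = 0.3842 → climb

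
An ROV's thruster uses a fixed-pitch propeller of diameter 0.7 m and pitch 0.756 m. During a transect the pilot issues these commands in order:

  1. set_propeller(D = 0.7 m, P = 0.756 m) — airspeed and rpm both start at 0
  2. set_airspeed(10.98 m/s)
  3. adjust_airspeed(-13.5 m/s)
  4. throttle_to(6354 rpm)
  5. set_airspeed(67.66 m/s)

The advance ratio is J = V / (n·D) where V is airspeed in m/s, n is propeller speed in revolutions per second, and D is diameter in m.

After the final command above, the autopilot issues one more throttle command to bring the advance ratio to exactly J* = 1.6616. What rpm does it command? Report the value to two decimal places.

set_propeller: D = 0.7 m, P = 0.756 m (p = P/D = 1.080000); state ← (V=0, rpm=0)
set_airspeed(10.98): V ← 10.98 m/s
adjust_airspeed(-13.5): V ← 10.98 -13.5 = -2.52 m/s
throttle_to(6354): rpm ← 6354
set_airspeed(67.66): V ← 67.66 m/s
final state: V = 67.66 m/s, rpm = 6354 → n = rpm/60 = 105.900000 rev/s
target J* = 1.6616; solve J* = V/(n·D) for n: n = V/(J*·D) = 67.66/(1.6616 × 0.7) = 58.171126 rev/s
rpm = 60·n = 3490.267556

rpm = 3490.27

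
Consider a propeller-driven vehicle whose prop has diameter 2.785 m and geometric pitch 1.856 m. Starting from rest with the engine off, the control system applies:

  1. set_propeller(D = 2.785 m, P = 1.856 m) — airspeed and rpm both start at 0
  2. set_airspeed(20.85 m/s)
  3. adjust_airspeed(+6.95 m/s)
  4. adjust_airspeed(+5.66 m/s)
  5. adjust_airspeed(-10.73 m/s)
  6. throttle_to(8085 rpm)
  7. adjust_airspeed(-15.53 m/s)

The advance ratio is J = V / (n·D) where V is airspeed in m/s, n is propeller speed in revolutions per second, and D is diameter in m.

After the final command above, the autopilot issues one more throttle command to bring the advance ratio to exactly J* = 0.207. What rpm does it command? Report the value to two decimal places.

rpm = 749.36

set_propeller: D = 2.785 m, P = 1.856 m (p = P/D = 0.666427); state ← (V=0, rpm=0)
set_airspeed(20.85): V ← 20.85 m/s
adjust_airspeed(+6.95): V ← 20.85 +6.95 = 27.8 m/s
adjust_airspeed(+5.66): V ← 27.8 +5.66 = 33.46 m/s
adjust_airspeed(-10.73): V ← 33.46 -10.73 = 22.73 m/s
throttle_to(8085): rpm ← 8085
adjust_airspeed(-15.53): V ← 22.73 -15.53 = 7.2 m/s
final state: V = 7.2 m/s, rpm = 8085 → n = rpm/60 = 134.750000 rev/s
target J* = 0.207; solve J* = V/(n·D) for n: n = V/(J*·D) = 7.2/(0.207 × 2.785) = 12.489267 rev/s
rpm = 60·n = 749.356022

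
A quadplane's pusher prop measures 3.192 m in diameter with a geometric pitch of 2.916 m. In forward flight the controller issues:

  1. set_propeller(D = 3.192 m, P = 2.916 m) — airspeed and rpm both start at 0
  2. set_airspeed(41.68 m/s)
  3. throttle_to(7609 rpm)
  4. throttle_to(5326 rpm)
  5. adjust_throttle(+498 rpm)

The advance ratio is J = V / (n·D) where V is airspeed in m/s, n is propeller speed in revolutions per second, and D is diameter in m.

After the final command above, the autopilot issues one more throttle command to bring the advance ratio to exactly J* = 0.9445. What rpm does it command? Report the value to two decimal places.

set_propeller: D = 3.192 m, P = 2.916 m (p = P/D = 0.913534); state ← (V=0, rpm=0)
set_airspeed(41.68): V ← 41.68 m/s
throttle_to(7609): rpm ← 7609
throttle_to(5326): rpm ← 5326
adjust_throttle(+498): rpm ← 5326 +498 = 5824
final state: V = 41.68 m/s, rpm = 5824 → n = rpm/60 = 97.066667 rev/s
target J* = 0.9445; solve J* = V/(n·D) for n: n = V/(J*·D) = 41.68/(0.9445 × 3.192) = 13.824928 rev/s
rpm = 60·n = 829.495655

rpm = 829.50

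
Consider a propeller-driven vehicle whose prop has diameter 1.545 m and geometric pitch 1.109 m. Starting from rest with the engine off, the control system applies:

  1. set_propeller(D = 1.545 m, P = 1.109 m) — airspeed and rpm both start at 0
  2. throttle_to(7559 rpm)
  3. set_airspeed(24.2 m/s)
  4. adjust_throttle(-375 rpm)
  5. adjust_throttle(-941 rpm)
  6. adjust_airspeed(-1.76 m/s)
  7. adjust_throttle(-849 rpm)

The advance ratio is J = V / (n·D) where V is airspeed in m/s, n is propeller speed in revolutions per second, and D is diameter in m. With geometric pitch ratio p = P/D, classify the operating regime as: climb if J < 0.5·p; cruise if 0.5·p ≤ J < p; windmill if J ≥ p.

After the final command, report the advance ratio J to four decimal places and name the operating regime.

J = 0.1616, regime = climb

set_propeller: D = 1.545 m, P = 1.109 m (p = P/D = 0.717799); state ← (V=0, rpm=0)
throttle_to(7559): rpm ← 7559
set_airspeed(24.2): V ← 24.2 m/s
adjust_throttle(-375): rpm ← 7559 -375 = 7184
adjust_throttle(-941): rpm ← 7184 -941 = 6243
adjust_airspeed(-1.76): V ← 24.2 -1.76 = 22.44 m/s
adjust_throttle(-849): rpm ← 6243 -849 = 5394
final state: V = 22.44 m/s, rpm = 5394 → n = rpm/60 = 89.900000 rev/s
J = V / (n·D) = 22.44 / (89.900000 × 1.545) = 0.161560
regime bands: climb J<0.3589 | cruise [0.3589, 0.7178) | windmill J≥0.7178
J = 0.1616 → climb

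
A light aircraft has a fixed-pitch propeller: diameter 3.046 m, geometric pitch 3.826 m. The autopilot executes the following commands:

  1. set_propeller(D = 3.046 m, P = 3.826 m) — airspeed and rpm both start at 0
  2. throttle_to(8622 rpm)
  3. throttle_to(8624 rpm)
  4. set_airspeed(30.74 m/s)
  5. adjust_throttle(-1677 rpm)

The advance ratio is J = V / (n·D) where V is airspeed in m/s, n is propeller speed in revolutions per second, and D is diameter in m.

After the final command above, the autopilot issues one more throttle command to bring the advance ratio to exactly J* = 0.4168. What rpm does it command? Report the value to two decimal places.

rpm = 1452.77

set_propeller: D = 3.046 m, P = 3.826 m (p = P/D = 1.256074); state ← (V=0, rpm=0)
throttle_to(8622): rpm ← 8622
throttle_to(8624): rpm ← 8624
set_airspeed(30.74): V ← 30.74 m/s
adjust_throttle(-1677): rpm ← 8624 -1677 = 6947
final state: V = 30.74 m/s, rpm = 6947 → n = rpm/60 = 115.783333 rev/s
target J* = 0.4168; solve J* = V/(n·D) for n: n = V/(J*·D) = 30.74/(0.4168 × 3.046) = 24.212869 rev/s
rpm = 60·n = 1452.772145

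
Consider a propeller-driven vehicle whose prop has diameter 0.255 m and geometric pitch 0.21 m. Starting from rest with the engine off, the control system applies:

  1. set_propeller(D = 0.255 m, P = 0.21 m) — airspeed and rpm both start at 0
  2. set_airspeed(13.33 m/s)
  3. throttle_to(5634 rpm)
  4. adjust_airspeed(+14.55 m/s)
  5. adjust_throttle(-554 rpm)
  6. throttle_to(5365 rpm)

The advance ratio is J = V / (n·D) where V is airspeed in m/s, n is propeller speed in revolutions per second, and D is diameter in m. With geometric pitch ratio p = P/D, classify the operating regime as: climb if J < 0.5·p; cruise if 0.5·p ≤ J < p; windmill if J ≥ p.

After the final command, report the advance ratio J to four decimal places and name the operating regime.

J = 1.2227, regime = windmill

set_propeller: D = 0.255 m, P = 0.21 m (p = P/D = 0.823529); state ← (V=0, rpm=0)
set_airspeed(13.33): V ← 13.33 m/s
throttle_to(5634): rpm ← 5634
adjust_airspeed(+14.55): V ← 13.33 +14.55 = 27.88 m/s
adjust_throttle(-554): rpm ← 5634 -554 = 5080
throttle_to(5365): rpm ← 5365
final state: V = 27.88 m/s, rpm = 5365 → n = rpm/60 = 89.416667 rev/s
J = V / (n·D) = 27.88 / (89.416667 × 0.255) = 1.222740
regime bands: climb J<0.4118 | cruise [0.4118, 0.8235) | windmill J≥0.8235
J = 1.2227 → windmill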